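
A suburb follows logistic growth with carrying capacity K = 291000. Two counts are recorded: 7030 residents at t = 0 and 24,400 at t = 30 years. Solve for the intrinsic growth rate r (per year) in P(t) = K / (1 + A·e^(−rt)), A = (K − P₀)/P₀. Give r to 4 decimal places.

A = (291000 − 7030)/7030 = 40.39403
24400 = 291000/(1 + 40.39403·e^(−r·30)) → e^(−30r) = (11.92623 − 1)/40.39403 = 0.270491
r = −ln(0.270491)/30 = 1.30752/30

r ≈ 0.0436 per year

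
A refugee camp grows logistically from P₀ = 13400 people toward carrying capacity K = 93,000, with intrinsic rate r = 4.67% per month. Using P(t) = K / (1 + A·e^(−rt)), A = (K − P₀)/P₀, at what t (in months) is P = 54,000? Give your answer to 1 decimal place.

t ≈ 45.1 months

A = (93000 − 13400)/13400 = 5.9403
54000 = 93000/(1 + 5.9403·e^(−0.0467t)) → 1 + 5.9403·e^(−0.0467t) = 1.72222
e^(−0.0467t) = 0.12158 → t = ln(8.22503)/0.0467 = 2.10718/0.0467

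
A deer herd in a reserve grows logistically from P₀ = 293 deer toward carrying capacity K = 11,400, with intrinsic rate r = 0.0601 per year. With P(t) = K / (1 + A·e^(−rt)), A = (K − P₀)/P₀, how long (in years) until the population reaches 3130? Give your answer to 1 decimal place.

A = (11400 − 293)/293 = 37.90785
3130 = 11400/(1 + 37.90785·e^(−0.0601t)) → 1 + 37.90785·e^(−0.0601t) = 3.64217
e^(−0.0601t) = 0.0697 → t = ln(14.34723)/0.0601 = 2.66356/0.0601

t ≈ 44.3 years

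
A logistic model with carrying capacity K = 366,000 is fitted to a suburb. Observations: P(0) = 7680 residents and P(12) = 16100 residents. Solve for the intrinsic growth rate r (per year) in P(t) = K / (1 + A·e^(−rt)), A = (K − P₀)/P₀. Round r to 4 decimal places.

r ≈ 0.0637 per year

A = (366000 − 7680)/7680 = 46.65625
16100 = 366000/(1 + 46.65625·e^(−r·12)) → e^(−12r) = (22.73292 − 1)/46.65625 = 0.465809
r = −ln(0.465809)/12 = 0.76398/12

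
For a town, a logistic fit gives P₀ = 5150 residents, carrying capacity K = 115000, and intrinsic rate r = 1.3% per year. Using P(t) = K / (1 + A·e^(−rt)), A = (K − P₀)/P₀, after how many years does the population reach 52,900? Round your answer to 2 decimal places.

A = (115000 − 5150)/5150 = 21.3301
52900 = 115000/(1 + 21.3301·e^(−0.013t)) → 1 + 21.3301·e^(−0.013t) = 2.17391
e^(−0.013t) = 0.055036 → t = ln(18.17008)/0.013 = 2.89978/0.013

t ≈ 223.06 years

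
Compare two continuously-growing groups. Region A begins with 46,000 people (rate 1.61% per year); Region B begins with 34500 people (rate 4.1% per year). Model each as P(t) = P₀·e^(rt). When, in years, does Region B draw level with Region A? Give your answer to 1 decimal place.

46000·e^(0.0161t) = 34500·e^(0.041t)
46000/34500 = e^((0.041 − 0.0161)t) → ln(1.33333) = 0.0249·t
t = 0.28768 / 0.0249

t ≈ 11.6 years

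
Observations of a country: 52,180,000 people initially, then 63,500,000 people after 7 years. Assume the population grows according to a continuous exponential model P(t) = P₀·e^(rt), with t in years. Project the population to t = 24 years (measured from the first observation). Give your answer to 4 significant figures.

r = ln(63500000/52180000) / 7 ≈ 0.028049 per year
P(24) = 52180000 · e^(0.028049·24) = 52180000 · 1.96044 ≈ 102295649.07

≈ 102,300,000 people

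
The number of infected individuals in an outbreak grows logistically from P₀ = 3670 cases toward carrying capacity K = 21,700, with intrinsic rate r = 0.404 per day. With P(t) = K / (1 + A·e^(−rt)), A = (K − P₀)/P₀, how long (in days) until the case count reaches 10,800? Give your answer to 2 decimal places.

A = (21700 − 3670)/3670 = 4.91281
10800 = 21700/(1 + 4.91281·e^(−0.404t)) → 1 + 4.91281·e^(−0.404t) = 2.00926
e^(−0.404t) = 0.205434 → t = ln(4.86773)/0.404 = 1.58263/0.404

t ≈ 3.92 days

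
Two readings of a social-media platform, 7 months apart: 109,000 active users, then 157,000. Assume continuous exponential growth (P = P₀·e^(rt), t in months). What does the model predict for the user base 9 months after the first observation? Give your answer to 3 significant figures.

≈ 174,000 active users

r = ln(157000/109000) / 7 ≈ 0.052128 per month
P(9) = 109000 · e^(0.052128·9) = 109000 · 1.59864 ≈ 174251.97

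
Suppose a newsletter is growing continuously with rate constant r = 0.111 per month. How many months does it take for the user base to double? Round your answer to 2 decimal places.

doubling time ≈ 6.24 months

doubling time = ln(2) / |r| = 0.69315 / 0.111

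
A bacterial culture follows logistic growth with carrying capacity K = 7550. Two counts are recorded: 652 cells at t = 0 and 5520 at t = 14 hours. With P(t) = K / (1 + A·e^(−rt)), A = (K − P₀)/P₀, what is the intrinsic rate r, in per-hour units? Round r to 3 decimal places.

r ≈ 0.240 per hour

A = (7550 − 652)/652 = 10.57975
5520 = 7550/(1 + 10.57975·e^(−r·14)) → e^(−14r) = (1.36775 − 1)/10.57975 = 0.03476
r = −ln(0.03476)/14 = 3.35928/14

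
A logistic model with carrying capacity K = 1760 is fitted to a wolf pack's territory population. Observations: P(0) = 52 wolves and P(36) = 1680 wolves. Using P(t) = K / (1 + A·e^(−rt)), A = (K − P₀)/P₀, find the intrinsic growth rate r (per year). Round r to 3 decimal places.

A = (1760 − 52)/52 = 32.84615
1680 = 1760/(1 + 32.84615·e^(−r·36)) → e^(−36r) = (1.04762 − 1)/32.84615 = 0.00145
r = −ln(0.00145)/36 = 6.53636/36

r ≈ 0.182 per year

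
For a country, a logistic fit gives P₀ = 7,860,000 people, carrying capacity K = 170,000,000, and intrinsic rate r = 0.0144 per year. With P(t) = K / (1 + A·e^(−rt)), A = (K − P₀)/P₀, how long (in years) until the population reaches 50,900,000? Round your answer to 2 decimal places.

A = (170000000 − 7860000)/7860000 = 20.6285
50900000 = 170000000/(1 + 20.6285·e^(−0.0144t)) → 1 + 20.6285·e^(−0.0144t) = 3.33988
e^(−0.0144t) = 0.11343 → t = ln(8.81604)/0.0144 = 2.17657/0.0144

t ≈ 151.15 years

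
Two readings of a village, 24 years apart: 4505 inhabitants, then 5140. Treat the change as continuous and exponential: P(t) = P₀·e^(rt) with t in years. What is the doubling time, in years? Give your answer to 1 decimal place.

r = ln(5140/4505) / 24 = ln(1.14095) / 24 ≈ 0.005494 per year
doubling time = ln 2 / |r| = 0.69315 / 0.005494

doubling time ≈ 126.2 years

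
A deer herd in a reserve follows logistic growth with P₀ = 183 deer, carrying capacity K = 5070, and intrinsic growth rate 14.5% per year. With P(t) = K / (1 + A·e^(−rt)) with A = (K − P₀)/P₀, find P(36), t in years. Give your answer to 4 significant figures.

≈ 4,430 deer

A = (5070 − 183)/183 = 26.70492
P(36) = 5070 / (1 + 26.70492·e^(−0.145·36)) = 5070 / (1 + 26.70492·0.005407)
= 5070 / 1.1444 ≈ 4430.26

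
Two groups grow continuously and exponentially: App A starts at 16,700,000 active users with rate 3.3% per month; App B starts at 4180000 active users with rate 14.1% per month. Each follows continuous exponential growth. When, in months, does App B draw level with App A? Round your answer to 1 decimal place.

16700000·e^(0.033t) = 4180000·e^(0.141t)
16700000/4180000 = e^((0.141 − 0.033)t) → ln(3.99522) = 0.108·t
t = 1.3851 / 0.108

t ≈ 12.8 months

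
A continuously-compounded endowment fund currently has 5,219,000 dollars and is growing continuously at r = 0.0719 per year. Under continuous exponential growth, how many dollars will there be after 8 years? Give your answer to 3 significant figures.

P(8) = 5219000 · e^(0.0719·8) = 5219000 · e^(0.5752)
= 5219000 · 1.77749 ≈ 9276699.37

≈ 9,280,000 dollars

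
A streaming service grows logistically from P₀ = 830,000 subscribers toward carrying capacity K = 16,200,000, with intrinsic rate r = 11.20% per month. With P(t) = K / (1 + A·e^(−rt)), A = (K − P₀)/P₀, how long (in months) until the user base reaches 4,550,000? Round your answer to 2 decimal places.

t ≈ 17.67 months

A = (16200000 − 830000)/830000 = 18.51807
4550000 = 16200000/(1 + 18.51807·e^(−0.112t)) → 1 + 18.51807·e^(−0.112t) = 3.56044
e^(−0.112t) = 0.138267 → t = ln(7.23238)/0.112 = 1.97857/0.112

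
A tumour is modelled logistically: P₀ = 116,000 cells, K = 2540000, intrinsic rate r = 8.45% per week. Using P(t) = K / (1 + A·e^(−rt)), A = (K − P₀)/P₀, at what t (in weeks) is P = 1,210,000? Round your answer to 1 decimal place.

A = (2540000 − 116000)/116000 = 20.89655
1210000 = 2540000/(1 + 20.89655·e^(−0.0845t)) → 1 + 20.89655·e^(−0.0845t) = 2.09917
e^(−0.0845t) = 0.052601 → t = ln(19.01115)/0.0845 = 2.94503/0.0845

t ≈ 34.9 weeks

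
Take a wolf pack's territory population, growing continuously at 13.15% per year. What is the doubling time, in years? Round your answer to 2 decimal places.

doubling time = ln(2) / |r| = 0.69315 / 0.1315

doubling time ≈ 5.27 years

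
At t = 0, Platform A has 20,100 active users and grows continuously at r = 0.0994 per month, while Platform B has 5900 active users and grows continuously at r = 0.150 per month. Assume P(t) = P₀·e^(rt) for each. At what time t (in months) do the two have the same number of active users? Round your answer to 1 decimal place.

20100·e^(0.0994t) = 5900·e^(0.15t)
20100/5900 = e^((0.15 − 0.0994)t) → ln(3.40678) = 0.0506·t
t = 1.22577 / 0.0506

t ≈ 24.2 months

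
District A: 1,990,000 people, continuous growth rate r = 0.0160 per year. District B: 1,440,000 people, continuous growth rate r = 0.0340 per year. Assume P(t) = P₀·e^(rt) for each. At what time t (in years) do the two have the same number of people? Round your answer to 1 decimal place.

1990000·e^(0.016t) = 1440000·e^(0.034t)
1990000/1440000 = e^((0.034 − 0.016)t) → ln(1.38194) = 0.018·t
t = 0.32349 / 0.018

t ≈ 18.0 years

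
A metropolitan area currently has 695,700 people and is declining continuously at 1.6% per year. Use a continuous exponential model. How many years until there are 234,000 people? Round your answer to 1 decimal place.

234000 = 695700 · e^(-0.016·t)
t = ln(234000/695700) / -0.016 = ln(0.33635) / -0.016 = -1.0896 / -0.016

t ≈ 68.1 years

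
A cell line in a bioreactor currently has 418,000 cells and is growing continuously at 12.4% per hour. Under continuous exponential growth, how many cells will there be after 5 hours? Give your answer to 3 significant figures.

P(5) = 418000 · e^(0.124·5) = 418000 · e^(0.62)
= 418000 · 1.85893 ≈ 777031.92

≈ 777,000 cells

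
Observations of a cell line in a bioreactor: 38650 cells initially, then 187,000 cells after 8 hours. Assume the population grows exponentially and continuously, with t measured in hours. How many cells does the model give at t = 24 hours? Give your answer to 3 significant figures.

≈ 4,380,000 cells

r = ln(187000/38650) / 8 ≈ 0.19707 per hour
P(24) = 38650 · e^(0.19707·24) = 38650 · 113.25994 ≈ 4377496.66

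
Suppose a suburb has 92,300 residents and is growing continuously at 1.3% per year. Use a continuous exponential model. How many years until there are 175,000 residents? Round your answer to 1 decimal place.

175000 = 92300 · e^(0.013·t)
t = ln(175000/92300) / 0.013 = ln(1.89599) / 0.013 = 0.63974 / 0.013

t ≈ 49.2 years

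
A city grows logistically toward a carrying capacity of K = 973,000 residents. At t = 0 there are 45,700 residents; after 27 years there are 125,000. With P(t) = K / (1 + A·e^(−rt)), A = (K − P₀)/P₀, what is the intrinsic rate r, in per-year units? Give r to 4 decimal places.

r ≈ 0.0406 per year

A = (973000 − 45700)/45700 = 20.29103
125000 = 973000/(1 + 20.29103·e^(−r·27)) → e^(−27r) = (7.784 − 1)/20.29103 = 0.334335
r = −ln(0.334335)/27 = 1.09561/27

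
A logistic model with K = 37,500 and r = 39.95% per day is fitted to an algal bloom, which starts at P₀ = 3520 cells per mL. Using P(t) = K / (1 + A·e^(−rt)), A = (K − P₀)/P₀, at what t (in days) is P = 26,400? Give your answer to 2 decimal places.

A = (37500 − 3520)/3520 = 9.65341
26400 = 37500/(1 + 9.65341·e^(−0.3995t)) → 1 + 9.65341·e^(−0.3995t) = 1.42045
e^(−0.3995t) = 0.043555 → t = ln(22.95946)/0.3995 = 3.13373/0.3995

t ≈ 7.84 days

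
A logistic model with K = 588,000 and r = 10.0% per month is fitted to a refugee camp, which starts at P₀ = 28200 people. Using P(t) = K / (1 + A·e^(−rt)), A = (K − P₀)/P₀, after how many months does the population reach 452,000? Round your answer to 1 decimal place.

A = (588000 − 28200)/28200 = 19.85106
452000 = 588000/(1 + 19.85106·e^(−0.1t)) → 1 + 19.85106·e^(−0.1t) = 1.30088
e^(−0.1t) = 0.015157 → t = ln(65.97559)/0.1 = 4.18928/0.1

t ≈ 41.9 months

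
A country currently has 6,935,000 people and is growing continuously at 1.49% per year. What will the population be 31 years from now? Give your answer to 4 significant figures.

≈ 11,010,000 people

P(31) = 6935000 · e^(0.0149·31) = 6935000 · e^(0.4619)
= 6935000 · 1.58709 ≈ 11006445.48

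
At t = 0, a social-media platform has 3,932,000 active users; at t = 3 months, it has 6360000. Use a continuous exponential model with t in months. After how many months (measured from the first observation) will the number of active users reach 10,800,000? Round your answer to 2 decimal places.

r = ln(6360000/3932000) / 3 ≈ 0.160293 per month
t = ln(10800000/3932000) / r = 1.0104 / 0.160293 ≈ 6.303

t ≈ 6.30 months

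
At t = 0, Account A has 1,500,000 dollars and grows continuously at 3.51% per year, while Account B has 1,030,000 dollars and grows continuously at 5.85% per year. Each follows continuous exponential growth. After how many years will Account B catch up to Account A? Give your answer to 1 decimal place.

1500000·e^(0.0351t) = 1030000·e^(0.0585t)
1500000/1030000 = e^((0.0585 − 0.0351)t) → ln(1.45631) = 0.0234·t
t = 0.37591 / 0.0234

t ≈ 16.1 years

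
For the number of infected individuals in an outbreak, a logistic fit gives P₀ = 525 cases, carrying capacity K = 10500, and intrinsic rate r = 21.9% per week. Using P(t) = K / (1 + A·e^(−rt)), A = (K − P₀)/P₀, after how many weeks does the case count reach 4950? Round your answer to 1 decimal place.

t ≈ 12.9 weeks

A = (10500 − 525)/525 = 19
4950 = 10500/(1 + 19·e^(−0.219t)) → 1 + 19·e^(−0.219t) = 2.12121
e^(−0.219t) = 0.059011 → t = ln(16.94595)/0.219 = 2.83003/0.219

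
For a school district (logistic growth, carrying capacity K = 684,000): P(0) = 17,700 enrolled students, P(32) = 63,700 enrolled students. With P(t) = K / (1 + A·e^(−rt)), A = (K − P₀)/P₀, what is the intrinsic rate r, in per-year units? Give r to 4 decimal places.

r ≈ 0.0423 per year

A = (684000 − 17700)/17700 = 37.64407
63700 = 684000/(1 + 37.64407·e^(−r·32)) → e^(−32r) = (10.73783 − 1)/37.64407 = 0.258682
r = −ln(0.258682)/32 = 1.35216/32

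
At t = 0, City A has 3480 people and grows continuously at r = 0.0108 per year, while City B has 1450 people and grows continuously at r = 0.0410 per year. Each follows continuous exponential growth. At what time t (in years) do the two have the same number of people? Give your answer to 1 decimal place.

3480·e^(0.0108t) = 1450·e^(0.041t)
3480/1450 = e^((0.041 − 0.0108)t) → ln(2.4) = 0.0302·t
t = 0.87547 / 0.0302

t ≈ 29.0 years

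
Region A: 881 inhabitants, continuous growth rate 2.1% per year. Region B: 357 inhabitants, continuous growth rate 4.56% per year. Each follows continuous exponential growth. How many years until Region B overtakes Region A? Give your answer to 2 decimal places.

t ≈ 36.72 years

881·e^(0.021t) = 357·e^(0.0456t)
881/357 = e^((0.0456 − 0.021)t) → ln(2.46779) = 0.0246·t
t = 0.90332 / 0.0246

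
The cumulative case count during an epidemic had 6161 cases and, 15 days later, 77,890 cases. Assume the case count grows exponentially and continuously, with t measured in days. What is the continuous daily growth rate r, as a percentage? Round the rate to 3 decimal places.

77890 = 6161 · e^(r·15)
e^(15r) = 77890/6161 = 12.64243
r = ln(12.64243) / 15 = 2.53706 / 15

r ≈ 16.914% per day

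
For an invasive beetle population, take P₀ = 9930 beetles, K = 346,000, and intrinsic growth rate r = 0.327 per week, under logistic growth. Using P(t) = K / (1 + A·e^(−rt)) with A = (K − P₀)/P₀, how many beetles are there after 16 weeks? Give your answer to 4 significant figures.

≈ 293,000 beetles

A = (346000 − 9930)/9930 = 33.84391
P(16) = 346000 / (1 + 33.84391·e^(−0.327·16)) = 346000 / (1 + 33.84391·0.005343)
= 346000 / 1.18082 ≈ 293016.17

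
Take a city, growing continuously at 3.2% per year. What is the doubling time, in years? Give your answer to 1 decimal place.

doubling time ≈ 21.7 years

doubling time = ln(2) / |r| = 0.69315 / 0.032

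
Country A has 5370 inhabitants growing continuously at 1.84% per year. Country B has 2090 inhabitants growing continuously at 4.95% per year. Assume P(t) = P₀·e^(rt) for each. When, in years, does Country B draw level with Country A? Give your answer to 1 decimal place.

t ≈ 30.3 years

5370·e^(0.0184t) = 2090·e^(0.0495t)
5370/2090 = e^((0.0495 − 0.0184)t) → ln(2.56938) = 0.0311·t
t = 0.94366 / 0.0311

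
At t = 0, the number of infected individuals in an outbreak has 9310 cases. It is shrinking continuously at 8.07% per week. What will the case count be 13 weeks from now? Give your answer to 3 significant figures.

≈ 3,260 cases

P(13) = 9310 · e^(-0.0807·13) = 9310 · e^(-1.0491)
= 9310 · 0.35025 ≈ 3260.85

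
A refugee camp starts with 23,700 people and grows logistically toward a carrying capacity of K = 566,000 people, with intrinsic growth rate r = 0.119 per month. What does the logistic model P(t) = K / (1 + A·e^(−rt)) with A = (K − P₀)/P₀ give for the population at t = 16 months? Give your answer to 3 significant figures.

A = (566000 − 23700)/23700 = 22.88186
P(16) = 566000 / (1 + 22.88186·e^(−0.119·16)) = 566000 / (1 + 22.88186·0.148972)
= 566000 / 4.40875 ≈ 128381.19

≈ 128,000 people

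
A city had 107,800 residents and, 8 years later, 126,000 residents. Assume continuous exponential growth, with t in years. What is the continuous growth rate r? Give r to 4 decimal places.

126000 = 107800 · e^(r·8)
e^(8r) = 126000/107800 = 1.16883
r = ln(1.16883) / 8 = 0.156 / 8

r ≈ 0.0195 per year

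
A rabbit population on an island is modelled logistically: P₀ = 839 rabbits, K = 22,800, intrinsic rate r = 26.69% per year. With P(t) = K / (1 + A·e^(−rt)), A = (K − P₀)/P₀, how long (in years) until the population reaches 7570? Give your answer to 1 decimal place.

A = (22800 − 839)/839 = 26.17521
7570 = 22800/(1 + 26.17521·e^(−0.2669t)) → 1 + 26.17521·e^(−0.2669t) = 3.01189
e^(−0.2669t) = 0.076862 → t = ln(13.01026)/0.2669 = 2.56574/0.2669

t ≈ 9.6 years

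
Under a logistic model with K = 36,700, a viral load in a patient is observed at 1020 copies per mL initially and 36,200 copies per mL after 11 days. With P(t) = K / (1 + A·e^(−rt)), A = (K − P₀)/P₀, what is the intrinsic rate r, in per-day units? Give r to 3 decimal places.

A = (36700 − 1020)/1020 = 34.98039
36200 = 36700/(1 + 34.98039·e^(−r·11)) → e^(−11r) = (1.01381 − 1)/34.98039 = 0.000395
r = −ln(0.000395)/11 = 7.83699/11

r ≈ 0.712 per day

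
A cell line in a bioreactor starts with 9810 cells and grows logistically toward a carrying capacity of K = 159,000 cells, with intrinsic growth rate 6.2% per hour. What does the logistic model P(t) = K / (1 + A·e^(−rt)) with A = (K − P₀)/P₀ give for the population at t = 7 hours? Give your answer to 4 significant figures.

≈ 14,650 cells

A = (159000 − 9810)/9810 = 15.20795
P(7) = 159000 / (1 + 15.20795·e^(−0.062·7)) = 159000 / (1 + 15.20795·0.647912)
= 159000 / 10.85342 ≈ 14649.76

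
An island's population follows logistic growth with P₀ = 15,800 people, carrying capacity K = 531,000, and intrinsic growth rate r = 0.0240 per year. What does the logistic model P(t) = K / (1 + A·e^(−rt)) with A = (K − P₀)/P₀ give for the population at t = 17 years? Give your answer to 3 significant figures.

A = (531000 − 15800)/15800 = 32.60759
P(17) = 531000 / (1 + 32.60759·e^(−0.024·17)) = 531000 / (1 + 32.60759·0.664979)
= 531000 / 22.68336 ≈ 23409.23

≈ 23,400 people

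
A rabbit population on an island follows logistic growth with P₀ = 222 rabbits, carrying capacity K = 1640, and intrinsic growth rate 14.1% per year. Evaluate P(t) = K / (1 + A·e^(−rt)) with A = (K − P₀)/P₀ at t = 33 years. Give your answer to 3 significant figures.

A = (1640 − 222)/222 = 6.38739
P(33) = 1640 / (1 + 6.38739·e^(−0.141·33)) = 1640 / (1 + 6.38739·0.009533)
= 1640 / 1.06089 ≈ 1545.87

≈ 1,550 rabbits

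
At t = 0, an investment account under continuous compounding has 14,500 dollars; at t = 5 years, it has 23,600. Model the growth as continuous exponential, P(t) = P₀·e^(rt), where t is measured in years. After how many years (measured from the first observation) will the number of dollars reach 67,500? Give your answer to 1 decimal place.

r = ln(23600/14500) / 5 ≈ 0.09742 per year
t = ln(67500/14500) / r = 1.53798 / 0.09742 ≈ 15.787

t ≈ 15.8 years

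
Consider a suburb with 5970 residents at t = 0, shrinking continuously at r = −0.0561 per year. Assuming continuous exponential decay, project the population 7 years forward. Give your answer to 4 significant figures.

≈ 4,031 residents

P(7) = 5970 · e^(-0.0561·7) = 5970 · e^(-0.3927)
= 5970 · 0.67523 ≈ 4031.13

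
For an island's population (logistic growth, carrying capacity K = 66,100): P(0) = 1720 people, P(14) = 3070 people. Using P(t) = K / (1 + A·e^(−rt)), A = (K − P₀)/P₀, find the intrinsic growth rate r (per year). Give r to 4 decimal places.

r ≈ 0.0429 per year

A = (66100 − 1720)/1720 = 37.43023
3070 = 66100/(1 + 37.43023·e^(−r·14)) → e^(−14r) = (21.53094 − 1)/37.43023 = 0.548512
r = −ln(0.548512)/14 = 0.60055/14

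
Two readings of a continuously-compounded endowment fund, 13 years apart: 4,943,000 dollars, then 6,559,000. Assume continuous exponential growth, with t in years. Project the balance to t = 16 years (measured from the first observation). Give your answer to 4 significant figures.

r = ln(6559000/4943000) / 13 ≈ 0.021759 per year
P(16) = 4943000 · e^(0.021759·16) = 4943000 · 1.41643 ≈ 7001433.1

≈ 7,001,000 dollars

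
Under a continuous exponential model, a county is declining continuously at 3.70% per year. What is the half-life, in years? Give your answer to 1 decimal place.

half-life = ln(2) / |r| = 0.69315 / 0.037

half-life ≈ 18.7 years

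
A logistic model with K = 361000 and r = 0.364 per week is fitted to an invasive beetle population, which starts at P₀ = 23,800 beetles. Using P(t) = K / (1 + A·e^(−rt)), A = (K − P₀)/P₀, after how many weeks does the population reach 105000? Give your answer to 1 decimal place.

t ≈ 4.8 weeks

A = (361000 − 23800)/23800 = 14.16807
105000 = 361000/(1 + 14.16807·e^(−0.364t)) → 1 + 14.16807·e^(−0.364t) = 3.4381
e^(−0.364t) = 0.172084 → t = ln(5.81112)/0.364 = 1.75977/0.364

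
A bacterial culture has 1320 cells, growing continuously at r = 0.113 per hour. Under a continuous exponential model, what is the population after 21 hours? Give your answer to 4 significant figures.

P(21) = 1320 · e^(0.113·21) = 1320 · e^(2.373)
= 1320 · 10.72953 ≈ 14162.98

≈ 14,160 cells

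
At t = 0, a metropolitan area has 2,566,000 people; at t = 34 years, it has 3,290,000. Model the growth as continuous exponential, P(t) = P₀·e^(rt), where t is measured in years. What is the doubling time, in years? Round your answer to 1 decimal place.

doubling time ≈ 94.8 years

r = ln(3290000/2566000) / 34 = ln(1.28215) / 34 ≈ 0.00731 per year
doubling time = ln 2 / |r| = 0.69315 / 0.00731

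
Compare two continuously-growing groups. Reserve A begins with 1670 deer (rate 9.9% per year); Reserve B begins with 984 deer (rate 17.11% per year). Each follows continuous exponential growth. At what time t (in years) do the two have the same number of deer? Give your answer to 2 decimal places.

t ≈ 7.34 years

1670·e^(0.099t) = 984·e^(0.1711t)
1670/984 = e^((0.1711 − 0.099)t) → ln(1.69715) = 0.0721·t
t = 0.52895 / 0.0721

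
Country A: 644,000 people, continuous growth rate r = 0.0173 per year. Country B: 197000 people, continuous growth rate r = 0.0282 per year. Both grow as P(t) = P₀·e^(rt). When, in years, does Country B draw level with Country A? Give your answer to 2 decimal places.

644000·e^(0.0173t) = 197000·e^(0.0282t)
644000/197000 = e^((0.0282 − 0.0173)t) → ln(3.26904) = 0.0109·t
t = 1.18449 / 0.0109

t ≈ 108.67 years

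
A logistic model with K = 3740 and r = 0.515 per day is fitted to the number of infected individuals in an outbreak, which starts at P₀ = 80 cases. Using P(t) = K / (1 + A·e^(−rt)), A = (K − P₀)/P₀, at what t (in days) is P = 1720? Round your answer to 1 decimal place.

A = (3740 − 80)/80 = 45.75
1720 = 3740/(1 + 45.75·e^(−0.515t)) → 1 + 45.75·e^(−0.515t) = 2.17442
e^(−0.515t) = 0.02567 → t = ln(38.95545)/0.515 = 3.66242/0.515

t ≈ 7.1 days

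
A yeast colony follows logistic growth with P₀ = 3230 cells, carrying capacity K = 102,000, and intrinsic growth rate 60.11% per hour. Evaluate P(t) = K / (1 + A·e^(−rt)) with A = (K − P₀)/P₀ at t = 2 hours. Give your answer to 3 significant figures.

≈ 10,000 cells

A = (102000 − 3230)/3230 = 30.57895
P(2) = 102000 / (1 + 30.57895·e^(−0.6011·2)) = 102000 / (1 + 30.57895·0.300532)
= 102000 / 10.18996 ≈ 10009.85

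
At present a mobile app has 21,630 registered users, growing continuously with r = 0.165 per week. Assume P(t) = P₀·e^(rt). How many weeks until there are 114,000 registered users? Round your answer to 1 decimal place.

114000 = 21630 · e^(0.165·t)
t = ln(114000/21630) / 0.165 = ln(5.27046) / 0.165 = 1.66212 / 0.165

t ≈ 10.1 weeks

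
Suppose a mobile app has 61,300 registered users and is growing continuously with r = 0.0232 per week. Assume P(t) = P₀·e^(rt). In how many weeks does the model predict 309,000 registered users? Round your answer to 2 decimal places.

309000 = 61300 · e^(0.0232·t)
t = ln(309000/61300) / 0.0232 = ln(5.04078) / 0.0232 = 1.61756 / 0.0232

t ≈ 69.72 weeks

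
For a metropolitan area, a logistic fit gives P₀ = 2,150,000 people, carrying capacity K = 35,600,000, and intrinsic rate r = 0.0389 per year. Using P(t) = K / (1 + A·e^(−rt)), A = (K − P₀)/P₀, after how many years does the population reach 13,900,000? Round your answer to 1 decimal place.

t ≈ 59.1 years

A = (35600000 − 2150000)/2150000 = 15.55814
13900000 = 35600000/(1 + 15.55814·e^(−0.0389t)) → 1 + 15.55814·e^(−0.0389t) = 2.56115
e^(−0.0389t) = 0.100343 → t = ln(9.96581)/0.0389 = 2.29916/0.0389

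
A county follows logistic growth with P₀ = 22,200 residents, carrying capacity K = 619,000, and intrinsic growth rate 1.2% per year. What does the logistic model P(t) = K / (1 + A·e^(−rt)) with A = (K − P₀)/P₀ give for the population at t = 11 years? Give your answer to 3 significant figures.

A = (619000 − 22200)/22200 = 26.88288
P(11) = 619000 / (1 + 26.88288·e^(−0.012·11)) = 619000 / (1 + 26.88288·0.876341)
= 619000 / 24.55857 ≈ 25205.05

≈ 25,200 residents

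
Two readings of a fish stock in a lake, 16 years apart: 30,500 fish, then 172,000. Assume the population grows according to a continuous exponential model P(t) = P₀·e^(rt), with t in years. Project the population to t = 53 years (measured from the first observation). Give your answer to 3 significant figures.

r = ln(172000/30500) / 16 ≈ 0.10811 per year
P(53) = 30500 · e^(0.10811·53) = 30500 · 307.92487 ≈ 9391708.44

≈ 9,390,000 fish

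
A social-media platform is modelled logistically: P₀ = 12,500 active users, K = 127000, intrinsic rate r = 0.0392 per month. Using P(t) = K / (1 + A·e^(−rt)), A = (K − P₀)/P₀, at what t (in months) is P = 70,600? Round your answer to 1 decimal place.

A = (127000 − 12500)/12500 = 9.16
70600 = 127000/(1 + 9.16·e^(−0.0392t)) → 1 + 9.16·e^(−0.0392t) = 1.79887
e^(−0.0392t) = 0.087213 → t = ln(11.46624)/0.0392 = 2.43941/0.0392

t ≈ 62.2 months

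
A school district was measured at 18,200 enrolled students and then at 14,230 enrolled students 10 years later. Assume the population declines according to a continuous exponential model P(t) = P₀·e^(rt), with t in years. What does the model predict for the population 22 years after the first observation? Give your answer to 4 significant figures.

r = ln(14230/18200) / 10 ≈ -0.024607 per year
P(22) = 18200 · e^(-0.024607·22) = 18200 · 0.58196 ≈ 10591.69

≈ 10,590 enrolled students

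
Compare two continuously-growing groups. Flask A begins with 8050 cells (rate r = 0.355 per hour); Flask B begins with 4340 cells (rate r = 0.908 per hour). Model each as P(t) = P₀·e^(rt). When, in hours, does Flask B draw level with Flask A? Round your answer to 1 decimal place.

8050·e^(0.355t) = 4340·e^(0.908t)
8050/4340 = e^((0.908 − 0.355)t) → ln(1.85484) = 0.553·t
t = 0.6178 / 0.553

t ≈ 1.1 hours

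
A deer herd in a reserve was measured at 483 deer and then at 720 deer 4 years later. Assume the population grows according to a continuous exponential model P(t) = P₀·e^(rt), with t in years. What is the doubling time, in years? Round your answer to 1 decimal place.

doubling time ≈ 6.9 years

r = ln(720/483) / 4 = ln(1.49068) / 4 ≈ 0.099809 per year
doubling time = ln 2 / |r| = 0.69315 / 0.099809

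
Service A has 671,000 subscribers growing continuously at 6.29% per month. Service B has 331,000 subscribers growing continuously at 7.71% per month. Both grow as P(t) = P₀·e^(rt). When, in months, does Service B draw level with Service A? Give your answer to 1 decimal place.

671000·e^(0.0629t) = 331000·e^(0.0771t)
671000/331000 = e^((0.0771 − 0.0629)t) → ln(2.02719) = 0.0142·t
t = 0.70665 / 0.0142

t ≈ 49.8 months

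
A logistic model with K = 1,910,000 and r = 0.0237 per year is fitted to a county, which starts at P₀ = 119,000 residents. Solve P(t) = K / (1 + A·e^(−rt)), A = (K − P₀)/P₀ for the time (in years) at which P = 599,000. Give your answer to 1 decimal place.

t ≈ 81.4 years

A = (1910000 − 119000)/119000 = 15.05042
599000 = 1910000/(1 + 15.05042·e^(−0.0237t)) → 1 + 15.05042·e^(−0.0237t) = 3.18865
e^(−0.0237t) = 0.145421 → t = ln(6.87658)/0.0237 = 1.92812/0.0237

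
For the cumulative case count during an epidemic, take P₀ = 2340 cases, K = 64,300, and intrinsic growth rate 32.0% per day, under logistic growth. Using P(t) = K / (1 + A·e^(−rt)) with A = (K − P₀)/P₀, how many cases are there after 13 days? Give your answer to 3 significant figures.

≈ 45,500 cases

A = (64300 − 2340)/2340 = 26.47863
P(13) = 64300 / (1 + 26.47863·e^(−0.32·13)) = 64300 / (1 + 26.47863·0.015608)
= 64300 / 1.41327 ≈ 45497.43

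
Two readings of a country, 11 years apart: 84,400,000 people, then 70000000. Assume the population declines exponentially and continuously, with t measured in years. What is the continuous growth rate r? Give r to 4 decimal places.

r ≈ -0.0170 per year

70000000 = 84400000 · e^(r·11)
e^(11r) = 70000000/84400000 = 0.82938
r = ln(0.82938) / 11 = -0.18707 / 11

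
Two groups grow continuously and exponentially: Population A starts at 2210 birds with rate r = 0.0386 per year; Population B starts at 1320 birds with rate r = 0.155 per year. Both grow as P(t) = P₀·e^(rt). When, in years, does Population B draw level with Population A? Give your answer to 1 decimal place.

t ≈ 4.4 years

2210·e^(0.0386t) = 1320·e^(0.155t)
2210/1320 = e^((0.155 − 0.0386)t) → ln(1.67424) = 0.1164·t
t = 0.51536 / 0.1164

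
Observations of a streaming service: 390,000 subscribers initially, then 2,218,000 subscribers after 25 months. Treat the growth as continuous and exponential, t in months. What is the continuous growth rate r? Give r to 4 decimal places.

r ≈ 0.0695 per month

2218000 = 390000 · e^(r·25)
e^(25r) = 2218000/390000 = 5.68718
r = ln(5.68718) / 25 = 1.73821 / 25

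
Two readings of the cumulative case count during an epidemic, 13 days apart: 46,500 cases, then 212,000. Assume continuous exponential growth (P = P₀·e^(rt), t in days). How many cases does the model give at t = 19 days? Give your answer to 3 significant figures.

≈ 427,000 cases

r = ln(212000/46500) / 13 ≈ 0.116703 per day
P(19) = 46500 · e^(0.116703·19) = 46500 · 9.18296 ≈ 427007.66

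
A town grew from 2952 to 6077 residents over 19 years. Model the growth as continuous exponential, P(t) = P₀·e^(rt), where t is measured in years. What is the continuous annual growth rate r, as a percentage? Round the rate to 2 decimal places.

6077 = 2952 · e^(r·19)
e^(19r) = 6077/2952 = 2.0586
r = ln(2.0586) / 19 = 0.72203 / 19

r ≈ 3.80% per year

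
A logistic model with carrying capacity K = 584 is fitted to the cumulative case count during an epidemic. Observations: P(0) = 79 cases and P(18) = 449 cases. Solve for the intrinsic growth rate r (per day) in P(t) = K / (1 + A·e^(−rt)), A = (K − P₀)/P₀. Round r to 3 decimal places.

r ≈ 0.170 per day

A = (584 − 79)/79 = 6.39241
449 = 584/(1 + 6.39241·e^(−r·18)) → e^(−18r) = (1.30067 − 1)/6.39241 = 0.047035
r = −ln(0.047035)/18 = 3.05686/18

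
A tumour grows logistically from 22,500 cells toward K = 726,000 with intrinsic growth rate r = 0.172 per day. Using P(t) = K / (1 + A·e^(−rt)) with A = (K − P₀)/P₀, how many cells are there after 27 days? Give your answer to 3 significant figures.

A = (726000 − 22500)/22500 = 31.26667
P(27) = 726000 / (1 + 31.26667·e^(−0.172·27)) = 726000 / (1 + 31.26667·0.009619)
= 726000 / 1.30076 ≈ 558135.86

≈ 558,000 cells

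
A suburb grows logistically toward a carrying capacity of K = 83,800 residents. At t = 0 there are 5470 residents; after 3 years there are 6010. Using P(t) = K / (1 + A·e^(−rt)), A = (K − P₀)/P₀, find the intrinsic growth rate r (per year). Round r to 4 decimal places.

A = (83800 − 5470)/5470 = 14.31993
6010 = 83800/(1 + 14.31993·e^(−r·3)) → e^(−3r) = (13.94343 − 1)/14.31993 = 0.903875
r = −ln(0.903875)/3 = 0.10106/3

r ≈ 0.0337 per year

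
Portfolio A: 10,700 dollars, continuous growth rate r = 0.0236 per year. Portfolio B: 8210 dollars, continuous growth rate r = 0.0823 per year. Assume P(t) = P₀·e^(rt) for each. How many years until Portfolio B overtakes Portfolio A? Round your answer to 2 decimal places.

10700·e^(0.0236t) = 8210·e^(0.0823t)
10700/8210 = e^((0.0823 − 0.0236)t) → ln(1.30329) = 0.0587·t
t = 0.26489 / 0.0587

t ≈ 4.51 years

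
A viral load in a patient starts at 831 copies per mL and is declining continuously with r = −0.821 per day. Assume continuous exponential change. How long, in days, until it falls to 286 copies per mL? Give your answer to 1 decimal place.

t ≈ 1.3 days

286 = 831 · e^(-0.821·t)
t = ln(286/831) / -0.821 = ln(0.34416) / -0.821 = -1.06664 / -0.821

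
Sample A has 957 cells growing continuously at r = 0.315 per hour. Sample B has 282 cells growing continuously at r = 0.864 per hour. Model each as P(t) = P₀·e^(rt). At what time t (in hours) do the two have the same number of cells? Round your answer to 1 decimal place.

t ≈ 2.2 hours

957·e^(0.315t) = 282·e^(0.864t)
957/282 = e^((0.864 − 0.315)t) → ln(3.39362) = 0.549·t
t = 1.2219 / 0.549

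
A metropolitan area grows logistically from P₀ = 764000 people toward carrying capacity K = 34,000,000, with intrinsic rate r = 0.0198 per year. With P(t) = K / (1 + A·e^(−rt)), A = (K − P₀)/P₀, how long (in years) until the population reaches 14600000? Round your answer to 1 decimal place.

t ≈ 176.2 years

A = (34000000 − 764000)/764000 = 43.50262
14600000 = 34000000/(1 + 43.50262·e^(−0.0198t)) → 1 + 43.50262·e^(−0.0198t) = 2.32877
e^(−0.0198t) = 0.030545 → t = ln(32.73908)/0.0198 = 3.48857/0.0198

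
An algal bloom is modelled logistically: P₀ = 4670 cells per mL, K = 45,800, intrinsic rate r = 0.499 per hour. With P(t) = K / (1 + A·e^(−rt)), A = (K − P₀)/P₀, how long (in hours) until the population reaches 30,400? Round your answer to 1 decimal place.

t ≈ 5.7 hours

A = (45800 − 4670)/4670 = 8.80728
30400 = 45800/(1 + 8.80728·e^(−0.499t)) → 1 + 8.80728·e^(−0.499t) = 1.50658
e^(−0.499t) = 0.057518 → t = ln(17.3858)/0.499 = 2.85565/0.499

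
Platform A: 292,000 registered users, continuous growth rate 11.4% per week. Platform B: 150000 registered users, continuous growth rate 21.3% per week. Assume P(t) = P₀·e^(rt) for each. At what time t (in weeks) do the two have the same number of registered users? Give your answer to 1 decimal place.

292000·e^(0.114t) = 150000·e^(0.213t)
292000/150000 = e^((0.213 − 0.114)t) → ln(1.94667) = 0.099·t
t = 0.66612 / 0.099

t ≈ 6.7 weeks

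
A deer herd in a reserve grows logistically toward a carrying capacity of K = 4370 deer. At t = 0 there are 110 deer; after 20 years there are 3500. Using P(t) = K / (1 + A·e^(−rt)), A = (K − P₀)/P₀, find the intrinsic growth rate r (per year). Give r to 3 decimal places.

r ≈ 0.252 per year

A = (4370 − 110)/110 = 38.72727
3500 = 4370/(1 + 38.72727·e^(−r·20)) → e^(−20r) = (1.24857 − 1)/38.72727 = 0.006419
r = −ln(0.006419)/20 = 5.04857/20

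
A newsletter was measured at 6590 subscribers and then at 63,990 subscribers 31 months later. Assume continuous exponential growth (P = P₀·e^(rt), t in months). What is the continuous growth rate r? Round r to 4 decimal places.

r ≈ 0.0733 per month

63990 = 6590 · e^(r·31)
e^(31r) = 63990/6590 = 9.71017
r = ln(9.71017) / 31 = 2.27317 / 31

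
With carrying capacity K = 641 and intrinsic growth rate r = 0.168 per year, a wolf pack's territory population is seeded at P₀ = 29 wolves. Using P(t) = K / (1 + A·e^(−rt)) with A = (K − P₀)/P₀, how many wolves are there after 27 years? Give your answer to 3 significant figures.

A = (641 − 29)/29 = 21.10345
P(27) = 641 / (1 + 21.10345·e^(−0.168·27)) = 641 / (1 + 21.10345·0.010716)
= 641 / 1.22615 ≈ 522.78

≈ 523 wolves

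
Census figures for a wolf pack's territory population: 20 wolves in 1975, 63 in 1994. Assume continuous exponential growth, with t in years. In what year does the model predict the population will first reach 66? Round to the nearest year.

year 1995

r = ln(63/20) / 19 = 1.1474/19 ≈ 0.06039 per year
t = ln(66/20) / r = 1.19392/0.06039 ≈ 19.77 years after 1975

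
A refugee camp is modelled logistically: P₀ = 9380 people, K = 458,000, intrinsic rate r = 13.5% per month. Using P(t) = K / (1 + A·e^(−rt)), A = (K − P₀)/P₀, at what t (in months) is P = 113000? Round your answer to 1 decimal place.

t ≈ 20.4 months

A = (458000 − 9380)/9380 = 47.82729
113000 = 458000/(1 + 47.82729·e^(−0.135t)) → 1 + 47.82729·e^(−0.135t) = 4.0531
e^(−0.135t) = 0.063836 → t = ln(15.66517)/0.135 = 2.75144/0.135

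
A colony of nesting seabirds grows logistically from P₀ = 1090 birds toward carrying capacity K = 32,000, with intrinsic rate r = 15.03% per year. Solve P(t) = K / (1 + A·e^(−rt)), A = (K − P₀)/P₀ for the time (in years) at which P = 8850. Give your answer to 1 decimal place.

t ≈ 15.9 years

A = (32000 − 1090)/1090 = 28.3578
8850 = 32000/(1 + 28.3578·e^(−0.1503t)) → 1 + 28.3578·e^(−0.1503t) = 3.61582
e^(−0.1503t) = 0.092243 → t = ln(10.84089)/0.1503 = 2.38332/0.1503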